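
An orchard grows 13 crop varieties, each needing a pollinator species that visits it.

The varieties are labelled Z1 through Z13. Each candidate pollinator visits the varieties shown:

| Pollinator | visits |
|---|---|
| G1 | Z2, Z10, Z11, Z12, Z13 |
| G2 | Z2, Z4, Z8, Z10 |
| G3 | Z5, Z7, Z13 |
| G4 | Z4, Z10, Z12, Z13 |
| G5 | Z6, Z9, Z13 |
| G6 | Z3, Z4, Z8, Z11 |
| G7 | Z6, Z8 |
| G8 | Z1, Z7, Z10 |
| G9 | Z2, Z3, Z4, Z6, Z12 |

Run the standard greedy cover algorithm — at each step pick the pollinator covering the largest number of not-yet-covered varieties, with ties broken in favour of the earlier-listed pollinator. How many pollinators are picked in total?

Greedy: pick G1 (covers 5 new) → pick G6 (covers 3 new) → pick G3 (covers 2 new) → pick G5 (covers 2 new) → pick G8 (covers 1 new). Total picks: 5.

5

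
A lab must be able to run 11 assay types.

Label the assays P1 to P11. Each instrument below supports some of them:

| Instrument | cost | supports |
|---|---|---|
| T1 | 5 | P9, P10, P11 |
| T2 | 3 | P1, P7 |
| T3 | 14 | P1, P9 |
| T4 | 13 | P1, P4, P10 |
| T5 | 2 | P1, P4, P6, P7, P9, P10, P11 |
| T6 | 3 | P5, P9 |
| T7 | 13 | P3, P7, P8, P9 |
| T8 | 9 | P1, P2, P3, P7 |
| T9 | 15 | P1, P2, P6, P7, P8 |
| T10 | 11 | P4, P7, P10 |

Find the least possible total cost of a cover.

T5, T6, T7, T8 together cover every assay (T5 ∪ T6 ∪ T7 ∪ T8 = {P1, P2, P3, P4, P5, P6, P7, P8, P9, P10, P11}); total cost 2 + 3 + 13 + 9 = 27.
No covering selection has total cost below 27.

27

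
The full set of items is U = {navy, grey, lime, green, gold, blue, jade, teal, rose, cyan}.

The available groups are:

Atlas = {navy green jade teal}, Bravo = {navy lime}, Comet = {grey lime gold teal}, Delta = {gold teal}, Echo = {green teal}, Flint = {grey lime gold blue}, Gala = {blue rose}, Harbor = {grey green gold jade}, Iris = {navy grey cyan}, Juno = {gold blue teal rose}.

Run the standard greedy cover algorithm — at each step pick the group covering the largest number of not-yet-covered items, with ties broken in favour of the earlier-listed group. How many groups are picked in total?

Greedy: pick Atlas (covers 4 new) → pick Flint (covers 4 new) → pick Gala (covers 1 new) → pick Iris (covers 1 new). Total picks: 4.

4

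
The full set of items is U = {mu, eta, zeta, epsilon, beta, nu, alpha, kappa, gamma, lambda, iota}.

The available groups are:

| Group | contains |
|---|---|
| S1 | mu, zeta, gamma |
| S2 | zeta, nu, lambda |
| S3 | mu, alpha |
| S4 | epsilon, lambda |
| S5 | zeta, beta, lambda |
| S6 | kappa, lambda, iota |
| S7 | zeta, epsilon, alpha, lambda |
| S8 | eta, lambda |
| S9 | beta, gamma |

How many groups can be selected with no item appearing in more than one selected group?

S3, S6, S9 are pairwise disjoint (S3={mu,alpha}; S6={kappa,lambda,iota}; S9={beta,gamma}).
Every remaining group overlaps one of these, and no 4 of the listed groups are pairwise disjoint, so 3 is the maximum.

3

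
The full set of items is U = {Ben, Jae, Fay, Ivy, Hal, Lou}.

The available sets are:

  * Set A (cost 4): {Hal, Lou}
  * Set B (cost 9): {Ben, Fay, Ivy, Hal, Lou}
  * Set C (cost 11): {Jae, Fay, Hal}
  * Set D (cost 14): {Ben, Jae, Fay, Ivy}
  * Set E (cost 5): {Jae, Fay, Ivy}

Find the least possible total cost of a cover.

14

B, E together cover every item (B ∪ E = {Ben, Jae, Fay, Ivy, Hal, Lou}); total cost 9 + 5 = 14.
The greedy pick E, A, B costs 18; no covering selection beats 14.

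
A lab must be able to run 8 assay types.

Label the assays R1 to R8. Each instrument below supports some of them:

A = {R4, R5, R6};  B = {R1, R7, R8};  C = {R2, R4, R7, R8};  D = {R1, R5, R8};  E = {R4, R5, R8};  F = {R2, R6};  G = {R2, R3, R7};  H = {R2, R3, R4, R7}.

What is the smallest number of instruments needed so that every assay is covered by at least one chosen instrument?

3

A and B and H together: A ∪ B ∪ H = {R1, R2, R3, R4, R5, R6, R7, R8} — every assay is covered.
No 2 of the 8 instruments cover everything (all 28 combinations miss at least one assay), so 3 is optimal.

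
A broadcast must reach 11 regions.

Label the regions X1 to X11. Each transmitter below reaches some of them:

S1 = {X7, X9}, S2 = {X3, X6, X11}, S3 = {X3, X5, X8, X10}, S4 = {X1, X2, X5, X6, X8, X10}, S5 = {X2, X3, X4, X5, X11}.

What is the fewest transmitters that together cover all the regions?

3

Take {S1, S4, S5}. Their union is {X1, X2, X3, X4, X5, X6, X7, X8, X9, X10, X11}, which is all 11 regions.
Only S4 contains X1, so S4 is forced; the remaining 5 regions need at least 2 more transmitters (each remaining transmitter adds at most 3) — so at least 3 transmitters are needed, and 3 is optimal.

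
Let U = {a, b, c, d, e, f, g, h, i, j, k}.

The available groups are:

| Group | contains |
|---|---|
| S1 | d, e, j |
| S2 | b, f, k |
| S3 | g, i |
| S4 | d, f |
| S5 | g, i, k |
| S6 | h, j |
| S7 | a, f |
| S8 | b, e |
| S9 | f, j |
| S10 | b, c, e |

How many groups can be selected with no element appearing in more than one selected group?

S3, S4, S6, S10 are pairwise disjoint (S3={g,i}; S4={d,f}; S6={h,j}; S10={b,c,e}).
Every remaining group overlaps one of these, and no 5 of the listed groups are pairwise disjoint, so 4 is the maximum.

4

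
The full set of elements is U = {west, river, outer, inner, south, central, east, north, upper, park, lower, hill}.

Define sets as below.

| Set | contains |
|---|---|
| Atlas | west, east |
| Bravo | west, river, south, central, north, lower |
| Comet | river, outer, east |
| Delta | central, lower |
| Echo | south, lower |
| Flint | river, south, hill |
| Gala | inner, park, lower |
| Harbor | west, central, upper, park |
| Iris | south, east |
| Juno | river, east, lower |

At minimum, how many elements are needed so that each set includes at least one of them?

Take H = {east, park, lower, hill}. Each listed set contains at least one of these, so H is a hitting set of size 4.
No choice of 3 elements meets every set, so 4 is the minimum.

4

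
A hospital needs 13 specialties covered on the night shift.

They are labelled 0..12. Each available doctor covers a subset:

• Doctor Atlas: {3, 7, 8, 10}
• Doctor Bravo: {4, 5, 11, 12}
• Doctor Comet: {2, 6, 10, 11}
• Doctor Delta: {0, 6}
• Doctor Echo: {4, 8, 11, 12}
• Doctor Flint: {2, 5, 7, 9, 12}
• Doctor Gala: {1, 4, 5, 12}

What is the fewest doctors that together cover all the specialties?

5

Atlas and Bravo and Delta and Flint and Gala together: Atlas ∪ Bravo ∪ Delta ∪ Flint ∪ Gala = {0, 1, 2, 3, 4, 5, 6, 7, 8, 9, 10, 11, 12} — every specialty is covered.
No 4 of the 7 doctors cover everything (all 35 combinations miss at least one specialty), so 5 is optimal.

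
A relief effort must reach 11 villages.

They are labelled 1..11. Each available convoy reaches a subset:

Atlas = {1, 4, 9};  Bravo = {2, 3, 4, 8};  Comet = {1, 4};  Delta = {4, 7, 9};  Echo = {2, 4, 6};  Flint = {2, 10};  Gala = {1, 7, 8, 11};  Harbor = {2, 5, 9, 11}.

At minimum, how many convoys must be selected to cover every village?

Take {Bravo, Echo, Flint, Gala, Harbor}. Their union is {1, 2, 3, 4, 5, 6, 7, 8, 9, 10, 11}, which is all 11 villages.
No 4 of the 8 convoys cover everything (all 70 combinations miss at least one village), so 5 is optimal.

5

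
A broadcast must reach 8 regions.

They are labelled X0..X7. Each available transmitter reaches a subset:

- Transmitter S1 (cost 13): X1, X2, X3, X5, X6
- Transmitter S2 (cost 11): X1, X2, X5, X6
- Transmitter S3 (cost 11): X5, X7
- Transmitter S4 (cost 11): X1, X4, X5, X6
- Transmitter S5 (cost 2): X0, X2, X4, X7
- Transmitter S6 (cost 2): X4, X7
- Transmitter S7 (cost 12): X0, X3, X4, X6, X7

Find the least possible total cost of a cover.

S1, S5 together cover every region (S1 ∪ S5 = {X0, X1, X2, X3, X4, X5, X6, X7}); total cost 13 + 2 = 15.
No covering selection has total cost below 15.

15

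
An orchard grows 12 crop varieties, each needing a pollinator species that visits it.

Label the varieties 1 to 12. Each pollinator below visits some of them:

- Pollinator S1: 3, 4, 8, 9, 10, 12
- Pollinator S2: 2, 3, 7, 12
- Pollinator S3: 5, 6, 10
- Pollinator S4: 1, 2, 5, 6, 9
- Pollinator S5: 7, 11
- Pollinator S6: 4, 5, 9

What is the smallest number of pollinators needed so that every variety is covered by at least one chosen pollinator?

S1 and S4 and S5 together: S1 ∪ S4 ∪ S5 = {1, 2, 3, 4, 5, 6, 7, 8, 9, 10, 11, 12} — every variety is covered.
Only S4 contains 1, so S4 is forced; the remaining 7 varieties need at least 2 more pollinators (each remaining pollinator adds at most 5) — so at least 3 pollinators are needed, and 3 is optimal.

3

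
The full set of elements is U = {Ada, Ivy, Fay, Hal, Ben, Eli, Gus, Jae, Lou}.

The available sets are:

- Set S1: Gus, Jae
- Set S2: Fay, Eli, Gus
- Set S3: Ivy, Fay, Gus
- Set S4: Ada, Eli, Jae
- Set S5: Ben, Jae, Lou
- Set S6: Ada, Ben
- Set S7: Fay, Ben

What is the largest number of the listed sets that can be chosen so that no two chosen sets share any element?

2

S2, S5 are pairwise disjoint (S2={Fay,Eli,Gus}; S5={Ben,Jae,Lou}).
Every remaining set overlaps one of these, and no 3 of the listed sets are pairwise disjoint, so 2 is the maximum.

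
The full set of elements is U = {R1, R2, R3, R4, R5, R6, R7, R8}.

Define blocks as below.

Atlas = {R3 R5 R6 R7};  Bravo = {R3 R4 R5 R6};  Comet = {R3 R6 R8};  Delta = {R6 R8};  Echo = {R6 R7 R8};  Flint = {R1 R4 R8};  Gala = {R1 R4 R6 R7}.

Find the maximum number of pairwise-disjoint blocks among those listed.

Atlas, Flint are pairwise disjoint (Atlas={R3,R5,R6,R7}; Flint={R1,R4,R8}).
Every remaining block overlaps one of these, and no 3 of the listed blocks are pairwise disjoint, so 2 is the maximum.

2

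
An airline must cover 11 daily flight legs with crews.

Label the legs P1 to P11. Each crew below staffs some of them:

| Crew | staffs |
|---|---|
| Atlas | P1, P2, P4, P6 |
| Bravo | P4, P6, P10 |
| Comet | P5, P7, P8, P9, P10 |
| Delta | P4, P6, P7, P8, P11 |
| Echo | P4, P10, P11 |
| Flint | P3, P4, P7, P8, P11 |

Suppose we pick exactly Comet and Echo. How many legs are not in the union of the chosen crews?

Union of Comet, Echo = {P4, P5, P7, P8, P9, P10, P11}.
Not covered: P1, P2, P3, P6 — 4 legs.

4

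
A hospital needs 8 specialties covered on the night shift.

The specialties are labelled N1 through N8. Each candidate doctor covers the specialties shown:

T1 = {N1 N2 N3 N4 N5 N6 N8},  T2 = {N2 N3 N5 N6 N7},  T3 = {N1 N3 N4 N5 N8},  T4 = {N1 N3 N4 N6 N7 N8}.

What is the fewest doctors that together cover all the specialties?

Take {T2, T4}. Their union is {N1, N2, N3, N4, N5, N6, N7, N8}, which is all 8 specialties.
No single doctor has all 8 specialties (the largest, T1, has 7), so 2 is optimal.

2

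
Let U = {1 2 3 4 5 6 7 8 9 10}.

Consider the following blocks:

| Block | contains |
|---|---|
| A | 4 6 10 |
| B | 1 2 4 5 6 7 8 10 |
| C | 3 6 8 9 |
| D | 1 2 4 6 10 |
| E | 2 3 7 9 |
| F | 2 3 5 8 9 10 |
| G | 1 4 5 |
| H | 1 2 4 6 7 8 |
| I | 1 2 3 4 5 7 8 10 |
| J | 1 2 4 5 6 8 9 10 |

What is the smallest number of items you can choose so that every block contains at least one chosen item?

2

Take T = {3, 4}. Each listed block contains at least one of these, so T is a hitting set of size 2.
The blocks E, G are pairwise disjoint, so any hitting set needs a separate item for each — at least 2. Hence 2 is optimal.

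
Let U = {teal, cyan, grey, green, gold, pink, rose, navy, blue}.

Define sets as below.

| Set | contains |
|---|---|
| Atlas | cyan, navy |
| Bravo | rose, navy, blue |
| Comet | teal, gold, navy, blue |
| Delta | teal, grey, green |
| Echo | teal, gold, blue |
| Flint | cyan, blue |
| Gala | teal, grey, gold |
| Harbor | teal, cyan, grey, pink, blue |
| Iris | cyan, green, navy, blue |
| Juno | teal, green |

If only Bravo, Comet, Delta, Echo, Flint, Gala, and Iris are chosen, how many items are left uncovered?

Union of Bravo, Comet, Delta, Echo, Flint, Gala, Iris = {teal, cyan, grey, green, gold, rose, navy, blue}.
Not covered: pink — 1 item.

1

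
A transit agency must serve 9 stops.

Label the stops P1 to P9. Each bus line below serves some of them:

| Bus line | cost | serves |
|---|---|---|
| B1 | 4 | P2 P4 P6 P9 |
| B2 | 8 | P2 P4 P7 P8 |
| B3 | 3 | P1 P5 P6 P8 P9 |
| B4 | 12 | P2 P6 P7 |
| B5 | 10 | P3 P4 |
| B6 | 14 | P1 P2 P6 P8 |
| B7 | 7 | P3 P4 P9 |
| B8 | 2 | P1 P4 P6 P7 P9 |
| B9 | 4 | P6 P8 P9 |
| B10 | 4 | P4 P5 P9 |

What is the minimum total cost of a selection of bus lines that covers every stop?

16

B1, B3, B7, B8 together cover every stop (B1 ∪ B3 ∪ B7 ∪ B8 = {P1, P2, P3, P4, P5, P6, P7, P8, P9}); total cost 4 + 3 + 7 + 2 = 16.
No covering selection has total cost below 16.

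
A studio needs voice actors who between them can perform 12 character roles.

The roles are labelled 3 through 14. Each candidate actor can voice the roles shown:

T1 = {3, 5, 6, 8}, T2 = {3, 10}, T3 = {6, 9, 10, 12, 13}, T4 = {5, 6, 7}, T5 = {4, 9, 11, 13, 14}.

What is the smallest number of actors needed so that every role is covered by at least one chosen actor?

4

Take {T1, T3, T4, T5}. Their union is {3, 4, 5, 6, 7, 8, 9, 10, 11, 12, 13, 14}, which is all 12 roles.
Only T3 contains 12, so T3 is forced; the remaining 7 roles need at least 3 more actors (each remaining actor adds at most 3) — so at least 4 actors are needed, and 4 is optimal.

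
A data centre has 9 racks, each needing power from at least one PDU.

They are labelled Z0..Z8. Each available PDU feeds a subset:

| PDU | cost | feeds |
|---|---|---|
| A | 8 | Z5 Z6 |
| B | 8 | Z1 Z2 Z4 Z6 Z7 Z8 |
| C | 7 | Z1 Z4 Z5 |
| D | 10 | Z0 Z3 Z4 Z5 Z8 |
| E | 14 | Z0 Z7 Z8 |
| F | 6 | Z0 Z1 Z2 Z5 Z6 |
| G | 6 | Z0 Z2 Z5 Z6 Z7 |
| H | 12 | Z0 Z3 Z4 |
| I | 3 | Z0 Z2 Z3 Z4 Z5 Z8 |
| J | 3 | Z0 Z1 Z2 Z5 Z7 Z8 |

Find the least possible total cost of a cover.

B, I together cover every rack (B ∪ I = {Z0, Z1, Z2, Z3, Z4, Z5, Z6, Z7, Z8}); total cost 8 + 3 = 11.
The greedy pick I, J, F costs 12; no covering selection beats 11.

11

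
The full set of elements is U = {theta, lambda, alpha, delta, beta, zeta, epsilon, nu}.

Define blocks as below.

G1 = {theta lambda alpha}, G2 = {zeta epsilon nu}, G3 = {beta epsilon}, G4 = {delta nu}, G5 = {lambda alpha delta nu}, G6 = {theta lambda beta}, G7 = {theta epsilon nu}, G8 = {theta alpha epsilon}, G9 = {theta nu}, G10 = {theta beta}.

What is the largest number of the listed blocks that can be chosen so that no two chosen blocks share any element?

3

G1, G3, G4 are pairwise disjoint (G1={theta,lambda,alpha}; G3={beta,epsilon}; G4={delta,nu}).
Every remaining block overlaps one of these, and no 4 of the listed blocks are pairwise disjoint, so 3 is the maximum.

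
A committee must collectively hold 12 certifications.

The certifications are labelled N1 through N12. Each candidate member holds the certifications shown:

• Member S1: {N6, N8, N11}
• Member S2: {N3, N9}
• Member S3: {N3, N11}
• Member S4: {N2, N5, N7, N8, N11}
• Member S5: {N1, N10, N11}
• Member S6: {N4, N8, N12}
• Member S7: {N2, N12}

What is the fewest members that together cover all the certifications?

5

S1 and S2 and S4 and S5 and S6 together: S1 ∪ S2 ∪ S4 ∪ S5 ∪ S6 = {N1, N2, N3, N4, N5, N6, N7, N8, N9, N10, N11, N12} — every certification is covered.
Only S4 contains N5, so S4 is forced; the remaining 7 certifications need at least 4 more members (each remaining member adds at most 2) — so at least 5 members are needed, and 5 is optimal.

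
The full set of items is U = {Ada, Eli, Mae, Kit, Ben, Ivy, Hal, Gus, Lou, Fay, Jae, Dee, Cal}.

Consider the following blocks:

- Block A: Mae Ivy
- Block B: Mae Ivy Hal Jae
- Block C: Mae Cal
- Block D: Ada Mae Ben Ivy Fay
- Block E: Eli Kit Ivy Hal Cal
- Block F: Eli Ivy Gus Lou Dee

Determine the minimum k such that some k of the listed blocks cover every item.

4

B and D and E and F together: B ∪ D ∪ E ∪ F = {Ada, Eli, Mae, Kit, Ben, Ivy, Hal, Gus, Lou, Fay, Jae, Dee, Cal} — every item is covered.
Only B contains Jae, so B is forced; the remaining 9 items need at least 3 more blocks (each remaining block adds at most 4) — so at least 4 blocks are needed, and 4 is optimal.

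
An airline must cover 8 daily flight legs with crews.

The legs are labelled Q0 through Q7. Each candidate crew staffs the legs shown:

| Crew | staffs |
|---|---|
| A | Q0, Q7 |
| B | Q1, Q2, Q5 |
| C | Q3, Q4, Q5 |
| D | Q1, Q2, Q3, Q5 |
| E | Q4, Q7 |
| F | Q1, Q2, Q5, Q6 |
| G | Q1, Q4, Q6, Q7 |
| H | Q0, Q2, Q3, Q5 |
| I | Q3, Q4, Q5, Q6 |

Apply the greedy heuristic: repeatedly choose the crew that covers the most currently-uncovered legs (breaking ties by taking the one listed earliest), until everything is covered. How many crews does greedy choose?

3

Greedy: pick D (covers 4 new) → pick G (covers 3 new) → pick A (covers 1 new). Total picks: 3.
(The true minimum cover uses only 2 crews, so greedy is not optimal here.)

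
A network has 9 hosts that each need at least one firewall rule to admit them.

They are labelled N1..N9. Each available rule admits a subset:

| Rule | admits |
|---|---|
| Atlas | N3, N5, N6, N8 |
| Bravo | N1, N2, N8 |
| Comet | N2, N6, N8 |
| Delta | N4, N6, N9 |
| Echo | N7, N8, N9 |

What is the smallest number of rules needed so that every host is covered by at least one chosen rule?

4

Take {Atlas, Bravo, Delta, Echo}. Their union is {N1, N2, N3, N4, N5, N6, N7, N8, N9}, which is all 9 hosts.
Only Atlas contains N3, so Atlas is forced; the remaining 5 hosts need at least 3 more rules (each remaining rule adds at most 2) — so at least 4 rules are needed, and 4 is optimal.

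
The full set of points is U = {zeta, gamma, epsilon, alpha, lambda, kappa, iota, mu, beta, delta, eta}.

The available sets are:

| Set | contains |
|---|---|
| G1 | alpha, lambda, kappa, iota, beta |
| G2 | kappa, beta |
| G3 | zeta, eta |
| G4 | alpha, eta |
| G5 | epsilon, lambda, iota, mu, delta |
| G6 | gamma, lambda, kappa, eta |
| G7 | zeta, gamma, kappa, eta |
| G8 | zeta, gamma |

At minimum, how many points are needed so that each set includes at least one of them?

The 4 points {gamma, lambda, beta, eta} hit every set.
The sets G2, G4, G5, G8 are pairwise disjoint, so any hitting set needs a separate point for each — at least 4. Hence 4 is optimal.

4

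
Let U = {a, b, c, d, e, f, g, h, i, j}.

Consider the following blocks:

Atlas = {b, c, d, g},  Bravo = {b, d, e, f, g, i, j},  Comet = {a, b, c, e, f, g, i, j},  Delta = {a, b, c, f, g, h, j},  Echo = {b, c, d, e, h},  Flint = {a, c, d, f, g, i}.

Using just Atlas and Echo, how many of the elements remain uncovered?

4

Union of Atlas, Echo = {b, c, d, e, g, h}.
Not covered: a, f, i, j — 4 elements.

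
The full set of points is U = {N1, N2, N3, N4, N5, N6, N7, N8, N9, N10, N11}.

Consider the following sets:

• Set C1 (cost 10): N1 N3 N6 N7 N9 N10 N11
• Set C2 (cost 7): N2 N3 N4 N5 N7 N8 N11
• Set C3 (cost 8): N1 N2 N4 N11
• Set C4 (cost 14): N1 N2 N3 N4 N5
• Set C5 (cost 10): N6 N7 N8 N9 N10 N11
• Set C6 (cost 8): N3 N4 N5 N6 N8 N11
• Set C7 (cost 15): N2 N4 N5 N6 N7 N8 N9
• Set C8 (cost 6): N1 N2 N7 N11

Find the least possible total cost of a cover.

C1, C2 together cover every point (C1 ∪ C2 = {N1, N2, N3, N4, N5, N6, N7, N8, N9, N10, N11}); total cost 10 + 7 = 17.
No covering selection has total cost below 17.

17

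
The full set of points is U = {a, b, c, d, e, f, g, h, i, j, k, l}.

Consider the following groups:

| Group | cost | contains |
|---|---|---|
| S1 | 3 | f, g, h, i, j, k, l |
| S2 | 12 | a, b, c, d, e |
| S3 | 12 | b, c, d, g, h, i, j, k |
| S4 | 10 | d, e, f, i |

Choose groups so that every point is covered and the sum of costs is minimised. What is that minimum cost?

S1, S2 together cover every point (S1 ∪ S2 = {a, b, c, d, e, f, g, h, i, j, k, l}); total cost 3 + 12 = 15.
No covering selection has total cost below 15.

15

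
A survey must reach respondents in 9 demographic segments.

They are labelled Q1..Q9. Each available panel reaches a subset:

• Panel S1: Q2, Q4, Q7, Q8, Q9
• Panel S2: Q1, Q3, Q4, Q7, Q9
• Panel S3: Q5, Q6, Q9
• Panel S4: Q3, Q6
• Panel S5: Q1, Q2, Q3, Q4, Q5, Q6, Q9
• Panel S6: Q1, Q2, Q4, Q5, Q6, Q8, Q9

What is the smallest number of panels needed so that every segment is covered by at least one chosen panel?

Take {S2, S6}. Their union is {Q1, Q2, Q3, Q4, Q5, Q6, Q7, Q8, Q9}, which is all 9 segments.
No single panel has all 9 segments (the largest, S5, has 7), so 2 is optimal.

2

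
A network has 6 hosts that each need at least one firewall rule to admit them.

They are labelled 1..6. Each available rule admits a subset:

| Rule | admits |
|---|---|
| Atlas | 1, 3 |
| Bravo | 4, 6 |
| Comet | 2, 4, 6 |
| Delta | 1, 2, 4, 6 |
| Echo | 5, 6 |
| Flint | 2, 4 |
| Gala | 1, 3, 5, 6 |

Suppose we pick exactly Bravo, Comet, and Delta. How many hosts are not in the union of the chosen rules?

2

Union of Bravo, Comet, Delta = {1, 2, 4, 6}.
Not covered: 3, 5 — 2 hosts.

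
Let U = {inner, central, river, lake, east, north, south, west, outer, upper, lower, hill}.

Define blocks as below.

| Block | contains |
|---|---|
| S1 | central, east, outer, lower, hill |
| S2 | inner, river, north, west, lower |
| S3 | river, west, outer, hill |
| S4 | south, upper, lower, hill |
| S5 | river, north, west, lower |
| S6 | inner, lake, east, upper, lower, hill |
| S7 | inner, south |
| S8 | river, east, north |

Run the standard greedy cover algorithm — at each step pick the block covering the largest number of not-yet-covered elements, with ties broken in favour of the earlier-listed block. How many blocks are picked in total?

Greedy: pick S6 (covers 6 new) → pick S2 (covers 3 new) → pick S1 (covers 2 new) → pick S4 (covers 1 new). Total picks: 4.

4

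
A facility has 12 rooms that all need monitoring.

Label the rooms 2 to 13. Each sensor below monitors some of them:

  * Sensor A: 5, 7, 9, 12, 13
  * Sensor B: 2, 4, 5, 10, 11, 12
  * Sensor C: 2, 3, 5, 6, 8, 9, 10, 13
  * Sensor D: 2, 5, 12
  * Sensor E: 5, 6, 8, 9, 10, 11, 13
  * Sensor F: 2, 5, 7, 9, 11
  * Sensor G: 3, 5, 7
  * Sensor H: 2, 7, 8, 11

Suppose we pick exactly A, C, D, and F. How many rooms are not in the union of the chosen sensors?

1

Union of A, C, D, F = {2, 3, 5, 6, 7, 8, 9, 10, 11, 12, 13}.
Not covered: 4 — 1 room.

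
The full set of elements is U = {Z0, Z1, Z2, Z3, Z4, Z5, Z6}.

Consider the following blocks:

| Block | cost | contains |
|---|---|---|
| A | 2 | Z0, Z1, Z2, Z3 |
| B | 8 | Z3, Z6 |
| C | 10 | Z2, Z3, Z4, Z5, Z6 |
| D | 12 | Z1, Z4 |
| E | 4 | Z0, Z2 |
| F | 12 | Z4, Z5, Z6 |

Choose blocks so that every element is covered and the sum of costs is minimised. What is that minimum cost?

12

A, C together cover every element (A ∪ C = {Z0, Z1, Z2, Z3, Z4, Z5, Z6}); total cost 2 + 10 = 12.
No covering selection has total cost below 12.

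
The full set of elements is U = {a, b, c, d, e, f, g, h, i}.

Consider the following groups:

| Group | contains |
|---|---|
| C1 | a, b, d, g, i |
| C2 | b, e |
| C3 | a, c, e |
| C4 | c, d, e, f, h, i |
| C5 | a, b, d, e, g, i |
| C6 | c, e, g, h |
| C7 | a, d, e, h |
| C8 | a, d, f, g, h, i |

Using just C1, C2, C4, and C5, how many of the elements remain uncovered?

0

Union of C1, C2, C4, C5 = {a, b, c, d, e, f, g, h, i} — that's every element, so 0 are uncovered.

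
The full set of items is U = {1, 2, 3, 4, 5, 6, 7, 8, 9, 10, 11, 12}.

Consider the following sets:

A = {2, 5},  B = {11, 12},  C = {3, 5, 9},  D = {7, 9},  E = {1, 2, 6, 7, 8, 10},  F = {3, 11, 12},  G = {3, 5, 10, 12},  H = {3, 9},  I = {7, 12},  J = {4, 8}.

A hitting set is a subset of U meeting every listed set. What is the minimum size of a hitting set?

Take T = {2, 4, 9, 12}. Each listed set contains at least one of these, so T is a hitting set of size 4.
The sets A, H, I, J are pairwise disjoint, so any hitting set needs a separate item for each — at least 4. Hence 4 is optimal.

4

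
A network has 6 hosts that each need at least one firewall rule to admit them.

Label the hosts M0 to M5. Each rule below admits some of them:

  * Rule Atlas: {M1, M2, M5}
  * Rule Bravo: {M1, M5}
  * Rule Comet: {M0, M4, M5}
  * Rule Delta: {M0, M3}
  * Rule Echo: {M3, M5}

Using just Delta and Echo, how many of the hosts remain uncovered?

3

Union of Delta, Echo = {M0, M3, M5}.
Not covered: M1, M2, M4 — 3 hosts.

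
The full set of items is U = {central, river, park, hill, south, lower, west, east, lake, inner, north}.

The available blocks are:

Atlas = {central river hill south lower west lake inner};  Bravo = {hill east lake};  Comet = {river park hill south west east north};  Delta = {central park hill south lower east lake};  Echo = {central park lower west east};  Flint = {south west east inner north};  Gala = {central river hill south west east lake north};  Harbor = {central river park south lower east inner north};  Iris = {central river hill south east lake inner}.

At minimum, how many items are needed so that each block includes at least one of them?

2

The 2 items {west, east} hit every block.
No single item lies in every block, so at least 2 are needed and 2 is optimal.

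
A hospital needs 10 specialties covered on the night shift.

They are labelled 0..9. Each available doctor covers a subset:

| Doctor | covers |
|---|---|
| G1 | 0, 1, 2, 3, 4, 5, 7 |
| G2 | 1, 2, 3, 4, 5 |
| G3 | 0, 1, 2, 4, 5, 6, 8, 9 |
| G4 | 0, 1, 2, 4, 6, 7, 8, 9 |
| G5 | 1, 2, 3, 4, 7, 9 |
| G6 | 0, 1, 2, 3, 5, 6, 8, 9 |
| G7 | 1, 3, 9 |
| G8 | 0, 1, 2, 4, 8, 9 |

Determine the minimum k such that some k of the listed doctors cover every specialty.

2

G1 and G6 together: G1 ∪ G6 = {0, 1, 2, 3, 4, 5, 6, 7, 8, 9} — every specialty is covered.
No single doctor has all 10 specialties (the largest, G3, has 8), so 2 is optimal.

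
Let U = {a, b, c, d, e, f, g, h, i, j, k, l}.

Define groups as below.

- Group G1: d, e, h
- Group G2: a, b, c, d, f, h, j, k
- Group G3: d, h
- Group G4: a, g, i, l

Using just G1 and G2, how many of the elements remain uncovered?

3

Union of G1, G2 = {a, b, c, d, e, f, h, j, k}.
Not covered: g, i, l — 3 elements.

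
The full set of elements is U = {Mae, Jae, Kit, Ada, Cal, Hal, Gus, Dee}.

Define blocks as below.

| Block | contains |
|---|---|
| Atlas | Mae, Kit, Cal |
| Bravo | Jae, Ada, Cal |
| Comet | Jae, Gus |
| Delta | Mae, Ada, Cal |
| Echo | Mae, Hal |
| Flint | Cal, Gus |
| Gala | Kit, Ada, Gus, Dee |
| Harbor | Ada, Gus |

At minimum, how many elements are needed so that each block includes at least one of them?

The 3 elements {Mae, Ada, Gus} hit every block.
No choice of 2 elements meets every block, so 3 is the minimum.

3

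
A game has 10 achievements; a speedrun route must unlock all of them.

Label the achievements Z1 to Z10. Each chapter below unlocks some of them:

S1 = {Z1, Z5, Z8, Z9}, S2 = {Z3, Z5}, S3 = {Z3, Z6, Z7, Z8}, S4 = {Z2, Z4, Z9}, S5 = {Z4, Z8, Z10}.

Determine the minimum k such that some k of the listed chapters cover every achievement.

4

S1 and S3 and S4 and S5 together: S1 ∪ S3 ∪ S4 ∪ S5 = {Z1, Z2, Z3, Z4, Z5, Z6, Z7, Z8, Z9, Z10} — every achievement is covered.
Only S5 contains Z10, so S5 is forced; the remaining 7 achievements need at least 3 more chapters (each remaining chapter adds at most 3) — so at least 4 chapters are needed, and 4 is optimal.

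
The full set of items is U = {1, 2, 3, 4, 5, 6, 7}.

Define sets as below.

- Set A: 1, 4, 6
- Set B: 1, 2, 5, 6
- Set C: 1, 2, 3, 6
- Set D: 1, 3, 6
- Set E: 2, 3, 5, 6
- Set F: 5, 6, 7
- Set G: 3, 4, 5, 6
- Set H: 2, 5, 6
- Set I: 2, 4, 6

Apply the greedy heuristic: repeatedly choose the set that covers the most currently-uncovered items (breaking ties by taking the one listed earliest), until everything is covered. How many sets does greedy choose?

Greedy: pick B (covers 4 new) → pick G (covers 2 new) → pick F (covers 1 new). Total picks: 3.

3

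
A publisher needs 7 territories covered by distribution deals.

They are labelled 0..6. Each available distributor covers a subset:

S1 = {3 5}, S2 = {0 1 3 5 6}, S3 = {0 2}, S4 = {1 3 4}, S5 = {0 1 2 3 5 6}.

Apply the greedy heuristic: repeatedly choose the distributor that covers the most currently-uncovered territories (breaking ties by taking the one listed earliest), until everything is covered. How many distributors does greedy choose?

Greedy: pick S5 (covers 6 new) → pick S4 (covers 1 new). Total picks: 2.

2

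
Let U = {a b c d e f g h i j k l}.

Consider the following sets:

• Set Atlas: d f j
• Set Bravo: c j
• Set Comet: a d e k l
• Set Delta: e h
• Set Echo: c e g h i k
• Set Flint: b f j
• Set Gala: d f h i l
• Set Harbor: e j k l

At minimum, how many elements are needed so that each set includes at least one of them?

3

T = {e, j, l} meets every set (each contains at least one member of T), and |T| = 3.
No choice of 2 elements meets every set, so 3 is the minimum.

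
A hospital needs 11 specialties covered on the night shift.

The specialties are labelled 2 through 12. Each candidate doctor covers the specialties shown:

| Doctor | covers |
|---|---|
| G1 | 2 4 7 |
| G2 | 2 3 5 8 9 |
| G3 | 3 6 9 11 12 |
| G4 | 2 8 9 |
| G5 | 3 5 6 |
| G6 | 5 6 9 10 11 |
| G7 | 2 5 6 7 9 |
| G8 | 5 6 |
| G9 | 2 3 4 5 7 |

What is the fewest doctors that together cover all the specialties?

G3 and G4 and G6 and G9 together: G3 ∪ G4 ∪ G6 ∪ G9 = {2, 3, 4, 5, 6, 7, 8, 9, 10, 11, 12} — every specialty is covered.
No 3 of the 9 doctors cover everything (all 84 combinations miss at least one specialty), so 4 is optimal.

4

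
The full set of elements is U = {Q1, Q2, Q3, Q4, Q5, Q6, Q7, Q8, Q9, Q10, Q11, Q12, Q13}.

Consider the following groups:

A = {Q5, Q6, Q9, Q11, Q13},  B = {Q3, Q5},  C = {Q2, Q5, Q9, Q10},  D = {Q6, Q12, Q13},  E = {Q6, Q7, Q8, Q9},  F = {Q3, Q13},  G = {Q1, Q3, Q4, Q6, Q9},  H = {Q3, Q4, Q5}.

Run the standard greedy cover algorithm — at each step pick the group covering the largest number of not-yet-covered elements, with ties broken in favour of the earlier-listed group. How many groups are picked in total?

Greedy: pick A (covers 5 new) → pick G (covers 3 new) → pick C (covers 2 new) → pick E (covers 2 new) → pick D (covers 1 new). Total picks: 5.

5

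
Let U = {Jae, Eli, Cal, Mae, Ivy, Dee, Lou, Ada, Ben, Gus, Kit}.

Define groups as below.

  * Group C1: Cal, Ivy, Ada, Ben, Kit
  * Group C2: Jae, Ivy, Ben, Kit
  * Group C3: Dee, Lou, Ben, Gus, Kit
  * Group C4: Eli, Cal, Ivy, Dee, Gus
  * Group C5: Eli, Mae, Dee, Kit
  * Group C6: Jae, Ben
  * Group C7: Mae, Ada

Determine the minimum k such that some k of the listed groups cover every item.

Take {C2, C3, C4, C7}. Their union is {Jae, Eli, Cal, Mae, Ivy, Dee, Lou, Ada, Ben, Gus, Kit}, which is all 11 items.
No 3 of the 7 groups cover everything (all 35 combinations miss at least one item), so 4 is optimal.

4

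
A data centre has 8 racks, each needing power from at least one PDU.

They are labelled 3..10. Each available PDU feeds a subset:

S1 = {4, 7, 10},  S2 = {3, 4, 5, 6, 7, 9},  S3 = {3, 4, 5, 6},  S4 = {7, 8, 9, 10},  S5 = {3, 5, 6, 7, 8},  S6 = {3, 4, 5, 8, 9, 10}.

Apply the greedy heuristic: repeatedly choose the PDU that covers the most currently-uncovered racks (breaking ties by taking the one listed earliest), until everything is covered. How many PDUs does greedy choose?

2

Greedy: pick S2 (covers 6 new) → pick S4 (covers 2 new). Total picks: 2.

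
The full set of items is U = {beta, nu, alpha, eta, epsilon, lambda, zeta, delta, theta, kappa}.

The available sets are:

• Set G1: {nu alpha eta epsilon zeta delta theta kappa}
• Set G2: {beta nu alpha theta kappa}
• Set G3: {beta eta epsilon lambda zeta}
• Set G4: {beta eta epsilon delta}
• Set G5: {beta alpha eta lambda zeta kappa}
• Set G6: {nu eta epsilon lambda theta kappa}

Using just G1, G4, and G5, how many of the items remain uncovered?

Union of G1, G4, G5 = {beta, nu, alpha, eta, epsilon, lambda, zeta, delta, theta, kappa} — that's every item, so 0 are uncovered.

0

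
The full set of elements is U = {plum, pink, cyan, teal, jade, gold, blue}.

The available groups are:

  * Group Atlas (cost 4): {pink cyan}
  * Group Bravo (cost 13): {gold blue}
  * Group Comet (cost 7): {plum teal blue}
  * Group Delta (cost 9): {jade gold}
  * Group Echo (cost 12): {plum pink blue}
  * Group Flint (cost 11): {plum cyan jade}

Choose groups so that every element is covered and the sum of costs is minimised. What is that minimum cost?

20

Atlas, Comet, Delta together cover every element (Atlas ∪ Comet ∪ Delta = {plum, pink, cyan, teal, jade, gold, blue}); total cost 4 + 7 + 9 = 20.
No covering selection has total cost below 20.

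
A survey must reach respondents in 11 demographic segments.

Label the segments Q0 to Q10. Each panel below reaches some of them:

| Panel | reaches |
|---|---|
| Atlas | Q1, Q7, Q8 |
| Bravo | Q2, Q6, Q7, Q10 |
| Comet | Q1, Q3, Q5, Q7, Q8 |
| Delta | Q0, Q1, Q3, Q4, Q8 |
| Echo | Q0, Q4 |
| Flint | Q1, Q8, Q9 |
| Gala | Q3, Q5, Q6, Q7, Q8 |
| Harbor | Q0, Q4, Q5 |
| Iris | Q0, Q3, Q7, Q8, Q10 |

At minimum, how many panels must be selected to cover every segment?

4

Bravo and Delta and Flint and Harbor together: Bravo ∪ Delta ∪ Flint ∪ Harbor = {Q0, Q1, Q2, Q3, Q4, Q5, Q6, Q7, Q8, Q9, Q10} — every segment is covered.
No 3 of the 9 panels cover everything (all 84 combinations miss at least one segment), so 4 is optimal.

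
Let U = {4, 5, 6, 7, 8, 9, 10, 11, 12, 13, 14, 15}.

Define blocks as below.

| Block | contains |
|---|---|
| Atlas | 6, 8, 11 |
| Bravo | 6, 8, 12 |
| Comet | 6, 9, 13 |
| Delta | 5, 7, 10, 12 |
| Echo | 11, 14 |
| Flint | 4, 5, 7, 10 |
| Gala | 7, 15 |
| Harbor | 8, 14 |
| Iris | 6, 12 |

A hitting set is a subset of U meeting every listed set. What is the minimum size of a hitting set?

Take H = {6, 7, 14}. Each listed block contains at least one of these, so H is a hitting set of size 3.
The blocks Echo, Flint, Iris are pairwise disjoint, so any hitting set needs a separate point for each — at least 3. Hence 3 is optimal.

3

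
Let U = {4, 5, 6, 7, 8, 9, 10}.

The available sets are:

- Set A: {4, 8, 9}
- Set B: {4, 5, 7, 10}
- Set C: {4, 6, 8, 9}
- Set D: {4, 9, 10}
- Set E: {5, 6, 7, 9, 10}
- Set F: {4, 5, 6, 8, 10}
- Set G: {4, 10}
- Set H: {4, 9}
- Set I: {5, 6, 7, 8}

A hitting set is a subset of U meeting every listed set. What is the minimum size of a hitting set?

The 2 points {4, 6} hit every set.
The sets G, I are pairwise disjoint, so any hitting set needs a separate point for each — at least 2. Hence 2 is optimal.

2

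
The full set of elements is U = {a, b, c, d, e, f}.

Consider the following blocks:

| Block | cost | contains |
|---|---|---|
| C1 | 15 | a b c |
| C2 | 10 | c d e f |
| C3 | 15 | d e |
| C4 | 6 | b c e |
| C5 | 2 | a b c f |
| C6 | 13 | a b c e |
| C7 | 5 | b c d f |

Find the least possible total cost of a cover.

C2, C5 together cover every element (C2 ∪ C5 = {a, b, c, d, e, f}); total cost 10 + 2 = 12.
No covering selection has total cost below 12.

12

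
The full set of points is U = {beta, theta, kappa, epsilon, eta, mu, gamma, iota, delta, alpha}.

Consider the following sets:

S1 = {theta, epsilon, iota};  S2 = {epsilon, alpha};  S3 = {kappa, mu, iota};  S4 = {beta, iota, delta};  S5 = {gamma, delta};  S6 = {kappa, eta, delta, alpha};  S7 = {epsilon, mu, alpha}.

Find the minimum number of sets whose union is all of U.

5

Take {S1, S3, S4, S5, S6}. Their union is {beta, theta, kappa, epsilon, eta, mu, gamma, iota, delta, alpha}, which is all 10 points.
No 4 of the 7 sets cover everything (all 35 combinations miss at least one point), so 5 is optimal.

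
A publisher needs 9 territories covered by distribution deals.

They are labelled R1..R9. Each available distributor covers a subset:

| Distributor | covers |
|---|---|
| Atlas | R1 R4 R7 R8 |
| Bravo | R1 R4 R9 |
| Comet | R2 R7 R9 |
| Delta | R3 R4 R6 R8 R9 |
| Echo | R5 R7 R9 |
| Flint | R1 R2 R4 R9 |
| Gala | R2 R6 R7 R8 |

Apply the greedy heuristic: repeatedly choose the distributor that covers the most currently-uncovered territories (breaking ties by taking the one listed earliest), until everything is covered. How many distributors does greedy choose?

Greedy: pick Delta (covers 5 new) → pick Atlas (covers 2 new) → pick Comet (covers 1 new) → pick Echo (covers 1 new). Total picks: 4.
(The true minimum cover uses only 3 distributors, so greedy is not optimal here.)

4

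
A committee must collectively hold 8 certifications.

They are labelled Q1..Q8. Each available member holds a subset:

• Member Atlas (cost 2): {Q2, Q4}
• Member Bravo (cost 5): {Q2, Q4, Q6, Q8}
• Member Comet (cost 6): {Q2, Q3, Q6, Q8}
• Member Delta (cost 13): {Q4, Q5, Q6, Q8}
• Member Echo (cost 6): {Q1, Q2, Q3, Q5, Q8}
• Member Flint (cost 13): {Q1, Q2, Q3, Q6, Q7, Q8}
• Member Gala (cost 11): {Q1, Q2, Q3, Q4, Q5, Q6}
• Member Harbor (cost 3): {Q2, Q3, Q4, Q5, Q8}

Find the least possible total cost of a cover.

16

Flint, Harbor together cover every certification (Flint ∪ Harbor = {Q1, Q2, Q3, Q4, Q5, Q6, Q7, Q8}); total cost 13 + 3 = 16.
No covering selection has total cost below 16.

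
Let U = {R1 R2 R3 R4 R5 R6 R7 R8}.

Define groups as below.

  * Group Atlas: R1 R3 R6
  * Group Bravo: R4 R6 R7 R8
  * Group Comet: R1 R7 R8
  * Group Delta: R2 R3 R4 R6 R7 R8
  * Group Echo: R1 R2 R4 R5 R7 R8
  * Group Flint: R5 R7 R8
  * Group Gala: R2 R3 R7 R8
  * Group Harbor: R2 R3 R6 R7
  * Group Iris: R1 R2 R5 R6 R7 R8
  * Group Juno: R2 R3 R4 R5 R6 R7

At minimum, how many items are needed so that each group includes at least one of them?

2

H = {R3, R7} meets every group (each contains at least one member of H), and |H| = 2.
The groups Atlas, Flint are pairwise disjoint, so any hitting set needs a separate item for each — at least 2. Hence 2 is optimal.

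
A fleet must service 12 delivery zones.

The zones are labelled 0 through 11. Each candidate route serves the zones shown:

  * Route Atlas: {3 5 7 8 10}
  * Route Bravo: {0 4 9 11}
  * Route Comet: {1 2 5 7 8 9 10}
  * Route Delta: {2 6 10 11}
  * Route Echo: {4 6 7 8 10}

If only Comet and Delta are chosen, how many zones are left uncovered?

3

Union of Comet, Delta = {1, 2, 5, 6, 7, 8, 9, 10, 11}.
Not covered: 0, 3, 4 — 3 zones.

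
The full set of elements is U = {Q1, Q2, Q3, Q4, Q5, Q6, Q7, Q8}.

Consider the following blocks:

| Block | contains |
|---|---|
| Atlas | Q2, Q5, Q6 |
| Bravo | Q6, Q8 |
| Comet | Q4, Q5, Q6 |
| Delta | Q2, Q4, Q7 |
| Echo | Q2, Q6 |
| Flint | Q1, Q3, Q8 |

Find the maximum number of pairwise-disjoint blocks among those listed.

Echo, Flint are pairwise disjoint (Echo={Q2,Q6}; Flint={Q1,Q3,Q8}).
Every remaining block overlaps one of these, and no 3 of the listed blocks are pairwise disjoint, so 2 is the maximum.

2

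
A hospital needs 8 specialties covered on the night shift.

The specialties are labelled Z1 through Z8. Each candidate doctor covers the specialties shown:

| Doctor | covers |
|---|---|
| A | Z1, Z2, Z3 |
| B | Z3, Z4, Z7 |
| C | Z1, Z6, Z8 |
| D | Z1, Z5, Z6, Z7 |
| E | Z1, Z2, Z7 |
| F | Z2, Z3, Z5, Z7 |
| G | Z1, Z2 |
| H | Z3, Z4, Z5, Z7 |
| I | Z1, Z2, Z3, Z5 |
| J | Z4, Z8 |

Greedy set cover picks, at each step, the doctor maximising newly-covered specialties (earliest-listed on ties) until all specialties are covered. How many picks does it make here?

3

Greedy: pick D (covers 4 new) → pick A (covers 2 new) → pick J (covers 2 new). Total picks: 3.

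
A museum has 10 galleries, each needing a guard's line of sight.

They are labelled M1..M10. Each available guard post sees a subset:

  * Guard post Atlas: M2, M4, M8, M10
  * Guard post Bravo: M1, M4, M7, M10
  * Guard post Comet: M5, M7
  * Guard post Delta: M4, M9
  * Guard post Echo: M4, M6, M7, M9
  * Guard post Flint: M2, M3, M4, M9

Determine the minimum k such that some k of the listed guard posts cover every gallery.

Atlas and Bravo and Comet and Echo and Flint together: Atlas ∪ Bravo ∪ Comet ∪ Echo ∪ Flint = {M1, M2, M3, M4, M5, M6, M7, M8, M9, M10} — every gallery is covered.
No 4 of the 6 guard posts cover everything (all 15 combinations miss at least one gallery), so 5 is optimal.

5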